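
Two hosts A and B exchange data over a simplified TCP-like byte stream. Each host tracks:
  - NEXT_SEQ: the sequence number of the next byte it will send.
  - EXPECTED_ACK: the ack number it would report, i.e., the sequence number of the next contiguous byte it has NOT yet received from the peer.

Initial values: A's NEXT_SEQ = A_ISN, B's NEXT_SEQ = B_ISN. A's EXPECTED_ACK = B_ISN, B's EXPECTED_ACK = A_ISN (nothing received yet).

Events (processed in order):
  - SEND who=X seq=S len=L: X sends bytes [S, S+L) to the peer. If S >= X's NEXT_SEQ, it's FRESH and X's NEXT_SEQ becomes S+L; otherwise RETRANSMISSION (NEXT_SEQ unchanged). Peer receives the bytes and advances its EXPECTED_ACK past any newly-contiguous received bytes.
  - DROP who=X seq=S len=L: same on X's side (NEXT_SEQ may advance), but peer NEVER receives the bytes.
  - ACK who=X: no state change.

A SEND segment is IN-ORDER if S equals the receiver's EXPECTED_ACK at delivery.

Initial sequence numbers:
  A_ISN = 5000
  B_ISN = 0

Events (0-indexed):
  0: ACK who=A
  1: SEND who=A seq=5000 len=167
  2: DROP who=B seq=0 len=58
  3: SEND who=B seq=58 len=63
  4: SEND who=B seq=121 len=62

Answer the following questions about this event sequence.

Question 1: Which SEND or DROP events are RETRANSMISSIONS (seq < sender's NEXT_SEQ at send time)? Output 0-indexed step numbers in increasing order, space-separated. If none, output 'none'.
Answer: none

Derivation:
Step 1: SEND seq=5000 -> fresh
Step 2: DROP seq=0 -> fresh
Step 3: SEND seq=58 -> fresh
Step 4: SEND seq=121 -> fresh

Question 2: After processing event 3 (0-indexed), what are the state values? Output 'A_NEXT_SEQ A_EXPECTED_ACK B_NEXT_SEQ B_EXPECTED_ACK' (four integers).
After event 0: A_seq=5000 A_ack=0 B_seq=0 B_ack=5000
After event 1: A_seq=5167 A_ack=0 B_seq=0 B_ack=5167
After event 2: A_seq=5167 A_ack=0 B_seq=58 B_ack=5167
After event 3: A_seq=5167 A_ack=0 B_seq=121 B_ack=5167

5167 0 121 5167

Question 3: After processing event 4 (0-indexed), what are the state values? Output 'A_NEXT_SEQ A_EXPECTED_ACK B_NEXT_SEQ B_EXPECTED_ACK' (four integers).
After event 0: A_seq=5000 A_ack=0 B_seq=0 B_ack=5000
After event 1: A_seq=5167 A_ack=0 B_seq=0 B_ack=5167
After event 2: A_seq=5167 A_ack=0 B_seq=58 B_ack=5167
After event 3: A_seq=5167 A_ack=0 B_seq=121 B_ack=5167
After event 4: A_seq=5167 A_ack=0 B_seq=183 B_ack=5167

5167 0 183 5167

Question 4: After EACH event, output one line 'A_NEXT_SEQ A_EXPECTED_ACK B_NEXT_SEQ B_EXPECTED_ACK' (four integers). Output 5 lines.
5000 0 0 5000
5167 0 0 5167
5167 0 58 5167
5167 0 121 5167
5167 0 183 5167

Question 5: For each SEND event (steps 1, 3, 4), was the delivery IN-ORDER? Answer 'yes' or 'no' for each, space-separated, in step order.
Step 1: SEND seq=5000 -> in-order
Step 3: SEND seq=58 -> out-of-order
Step 4: SEND seq=121 -> out-of-order

Answer: yes no no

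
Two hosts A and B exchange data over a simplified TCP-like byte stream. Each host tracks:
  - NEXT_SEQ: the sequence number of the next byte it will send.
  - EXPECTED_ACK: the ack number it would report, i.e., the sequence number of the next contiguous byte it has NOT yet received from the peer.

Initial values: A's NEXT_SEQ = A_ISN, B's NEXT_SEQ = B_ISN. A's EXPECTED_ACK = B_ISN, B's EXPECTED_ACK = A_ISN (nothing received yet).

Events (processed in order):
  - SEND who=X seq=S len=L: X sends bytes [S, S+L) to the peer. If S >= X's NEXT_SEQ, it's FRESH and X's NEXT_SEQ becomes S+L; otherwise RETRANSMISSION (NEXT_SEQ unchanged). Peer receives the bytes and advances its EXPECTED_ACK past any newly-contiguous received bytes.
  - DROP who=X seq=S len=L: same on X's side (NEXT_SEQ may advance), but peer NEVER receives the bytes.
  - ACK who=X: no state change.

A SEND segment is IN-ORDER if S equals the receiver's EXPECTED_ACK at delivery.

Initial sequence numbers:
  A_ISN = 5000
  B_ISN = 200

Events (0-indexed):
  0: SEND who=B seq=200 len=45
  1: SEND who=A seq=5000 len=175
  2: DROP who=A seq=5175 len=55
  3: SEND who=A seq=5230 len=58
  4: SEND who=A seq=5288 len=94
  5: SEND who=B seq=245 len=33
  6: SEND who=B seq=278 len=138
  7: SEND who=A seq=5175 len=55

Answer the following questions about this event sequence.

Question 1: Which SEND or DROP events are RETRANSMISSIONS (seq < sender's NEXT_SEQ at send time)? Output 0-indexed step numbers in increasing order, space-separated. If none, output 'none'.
Answer: 7

Derivation:
Step 0: SEND seq=200 -> fresh
Step 1: SEND seq=5000 -> fresh
Step 2: DROP seq=5175 -> fresh
Step 3: SEND seq=5230 -> fresh
Step 4: SEND seq=5288 -> fresh
Step 5: SEND seq=245 -> fresh
Step 6: SEND seq=278 -> fresh
Step 7: SEND seq=5175 -> retransmit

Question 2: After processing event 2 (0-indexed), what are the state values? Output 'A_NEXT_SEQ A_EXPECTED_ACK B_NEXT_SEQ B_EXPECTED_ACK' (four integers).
After event 0: A_seq=5000 A_ack=245 B_seq=245 B_ack=5000
After event 1: A_seq=5175 A_ack=245 B_seq=245 B_ack=5175
After event 2: A_seq=5230 A_ack=245 B_seq=245 B_ack=5175

5230 245 245 5175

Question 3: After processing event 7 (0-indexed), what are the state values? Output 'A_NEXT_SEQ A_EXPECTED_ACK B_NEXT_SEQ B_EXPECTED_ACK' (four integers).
After event 0: A_seq=5000 A_ack=245 B_seq=245 B_ack=5000
After event 1: A_seq=5175 A_ack=245 B_seq=245 B_ack=5175
After event 2: A_seq=5230 A_ack=245 B_seq=245 B_ack=5175
After event 3: A_seq=5288 A_ack=245 B_seq=245 B_ack=5175
After event 4: A_seq=5382 A_ack=245 B_seq=245 B_ack=5175
After event 5: A_seq=5382 A_ack=278 B_seq=278 B_ack=5175
After event 6: A_seq=5382 A_ack=416 B_seq=416 B_ack=5175
After event 7: A_seq=5382 A_ack=416 B_seq=416 B_ack=5382

5382 416 416 5382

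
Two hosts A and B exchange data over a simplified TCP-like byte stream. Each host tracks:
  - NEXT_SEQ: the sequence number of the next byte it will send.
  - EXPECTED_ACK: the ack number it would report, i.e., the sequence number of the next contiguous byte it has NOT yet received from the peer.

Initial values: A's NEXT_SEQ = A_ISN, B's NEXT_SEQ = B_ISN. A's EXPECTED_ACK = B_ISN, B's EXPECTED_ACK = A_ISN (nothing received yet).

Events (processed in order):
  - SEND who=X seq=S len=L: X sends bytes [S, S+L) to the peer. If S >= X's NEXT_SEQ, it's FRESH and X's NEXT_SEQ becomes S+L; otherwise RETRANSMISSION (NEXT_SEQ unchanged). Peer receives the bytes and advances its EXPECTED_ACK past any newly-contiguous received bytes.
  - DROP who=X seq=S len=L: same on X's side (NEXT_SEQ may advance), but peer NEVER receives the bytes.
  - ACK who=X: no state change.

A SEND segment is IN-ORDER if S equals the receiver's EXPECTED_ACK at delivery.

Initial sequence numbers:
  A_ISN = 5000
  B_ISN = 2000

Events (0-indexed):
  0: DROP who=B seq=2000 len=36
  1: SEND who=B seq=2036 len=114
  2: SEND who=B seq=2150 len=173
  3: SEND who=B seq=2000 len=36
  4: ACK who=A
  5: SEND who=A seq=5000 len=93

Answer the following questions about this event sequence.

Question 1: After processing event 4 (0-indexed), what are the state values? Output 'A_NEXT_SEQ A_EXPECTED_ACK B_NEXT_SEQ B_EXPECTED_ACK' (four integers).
After event 0: A_seq=5000 A_ack=2000 B_seq=2036 B_ack=5000
After event 1: A_seq=5000 A_ack=2000 B_seq=2150 B_ack=5000
After event 2: A_seq=5000 A_ack=2000 B_seq=2323 B_ack=5000
After event 3: A_seq=5000 A_ack=2323 B_seq=2323 B_ack=5000
After event 4: A_seq=5000 A_ack=2323 B_seq=2323 B_ack=5000

5000 2323 2323 5000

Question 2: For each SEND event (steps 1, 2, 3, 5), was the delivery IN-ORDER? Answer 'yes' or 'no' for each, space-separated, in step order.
Step 1: SEND seq=2036 -> out-of-order
Step 2: SEND seq=2150 -> out-of-order
Step 3: SEND seq=2000 -> in-order
Step 5: SEND seq=5000 -> in-order

Answer: no no yes yes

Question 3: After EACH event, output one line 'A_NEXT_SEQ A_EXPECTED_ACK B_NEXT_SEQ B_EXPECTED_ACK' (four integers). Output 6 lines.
5000 2000 2036 5000
5000 2000 2150 5000
5000 2000 2323 5000
5000 2323 2323 5000
5000 2323 2323 5000
5093 2323 2323 5093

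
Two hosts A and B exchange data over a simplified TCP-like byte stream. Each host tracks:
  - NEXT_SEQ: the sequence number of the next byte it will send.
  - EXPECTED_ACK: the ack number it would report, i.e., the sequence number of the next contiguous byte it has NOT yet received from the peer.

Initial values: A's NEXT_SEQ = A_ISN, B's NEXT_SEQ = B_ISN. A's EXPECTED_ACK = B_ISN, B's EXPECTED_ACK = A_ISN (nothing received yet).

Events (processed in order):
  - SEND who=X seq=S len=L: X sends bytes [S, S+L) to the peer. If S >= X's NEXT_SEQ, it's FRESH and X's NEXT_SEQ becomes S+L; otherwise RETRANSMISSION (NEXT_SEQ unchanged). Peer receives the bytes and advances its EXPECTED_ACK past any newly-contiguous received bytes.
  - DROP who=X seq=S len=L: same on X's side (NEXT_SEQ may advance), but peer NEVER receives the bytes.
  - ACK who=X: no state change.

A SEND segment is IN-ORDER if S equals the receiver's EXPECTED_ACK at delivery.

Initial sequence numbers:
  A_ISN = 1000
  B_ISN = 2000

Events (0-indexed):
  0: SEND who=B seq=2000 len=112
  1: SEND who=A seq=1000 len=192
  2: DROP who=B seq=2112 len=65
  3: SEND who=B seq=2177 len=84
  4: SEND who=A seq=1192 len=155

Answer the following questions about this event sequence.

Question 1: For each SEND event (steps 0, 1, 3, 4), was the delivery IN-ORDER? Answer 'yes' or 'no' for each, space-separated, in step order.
Step 0: SEND seq=2000 -> in-order
Step 1: SEND seq=1000 -> in-order
Step 3: SEND seq=2177 -> out-of-order
Step 4: SEND seq=1192 -> in-order

Answer: yes yes no yes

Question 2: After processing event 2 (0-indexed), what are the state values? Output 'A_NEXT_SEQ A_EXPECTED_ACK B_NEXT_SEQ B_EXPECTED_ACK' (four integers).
After event 0: A_seq=1000 A_ack=2112 B_seq=2112 B_ack=1000
After event 1: A_seq=1192 A_ack=2112 B_seq=2112 B_ack=1192
After event 2: A_seq=1192 A_ack=2112 B_seq=2177 B_ack=1192

1192 2112 2177 1192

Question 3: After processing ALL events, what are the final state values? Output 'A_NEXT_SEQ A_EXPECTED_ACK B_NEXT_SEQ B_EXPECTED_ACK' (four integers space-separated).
Answer: 1347 2112 2261 1347

Derivation:
After event 0: A_seq=1000 A_ack=2112 B_seq=2112 B_ack=1000
After event 1: A_seq=1192 A_ack=2112 B_seq=2112 B_ack=1192
After event 2: A_seq=1192 A_ack=2112 B_seq=2177 B_ack=1192
After event 3: A_seq=1192 A_ack=2112 B_seq=2261 B_ack=1192
After event 4: A_seq=1347 A_ack=2112 B_seq=2261 B_ack=1347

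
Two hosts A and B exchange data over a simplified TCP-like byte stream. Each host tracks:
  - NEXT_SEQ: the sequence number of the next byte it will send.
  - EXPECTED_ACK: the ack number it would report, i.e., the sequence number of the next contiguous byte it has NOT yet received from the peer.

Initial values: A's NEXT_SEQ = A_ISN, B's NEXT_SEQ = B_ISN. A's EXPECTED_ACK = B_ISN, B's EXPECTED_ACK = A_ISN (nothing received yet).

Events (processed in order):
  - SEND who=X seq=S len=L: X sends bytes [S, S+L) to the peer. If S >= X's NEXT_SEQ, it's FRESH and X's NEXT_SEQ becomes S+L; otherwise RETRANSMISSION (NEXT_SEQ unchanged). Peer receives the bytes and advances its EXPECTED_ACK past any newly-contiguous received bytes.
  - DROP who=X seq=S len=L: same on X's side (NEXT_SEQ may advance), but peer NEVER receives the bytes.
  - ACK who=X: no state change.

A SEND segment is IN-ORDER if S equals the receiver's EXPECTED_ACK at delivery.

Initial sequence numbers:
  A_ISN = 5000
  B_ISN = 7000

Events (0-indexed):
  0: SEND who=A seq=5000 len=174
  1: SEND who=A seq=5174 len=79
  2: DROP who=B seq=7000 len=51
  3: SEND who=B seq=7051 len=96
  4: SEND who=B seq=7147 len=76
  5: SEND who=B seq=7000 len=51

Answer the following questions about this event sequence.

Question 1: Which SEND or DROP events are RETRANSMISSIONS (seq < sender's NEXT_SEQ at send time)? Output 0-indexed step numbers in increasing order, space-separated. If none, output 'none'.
Answer: 5

Derivation:
Step 0: SEND seq=5000 -> fresh
Step 1: SEND seq=5174 -> fresh
Step 2: DROP seq=7000 -> fresh
Step 3: SEND seq=7051 -> fresh
Step 4: SEND seq=7147 -> fresh
Step 5: SEND seq=7000 -> retransmit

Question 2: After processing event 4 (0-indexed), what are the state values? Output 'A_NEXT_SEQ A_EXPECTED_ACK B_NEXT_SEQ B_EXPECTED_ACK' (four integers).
After event 0: A_seq=5174 A_ack=7000 B_seq=7000 B_ack=5174
After event 1: A_seq=5253 A_ack=7000 B_seq=7000 B_ack=5253
After event 2: A_seq=5253 A_ack=7000 B_seq=7051 B_ack=5253
After event 3: A_seq=5253 A_ack=7000 B_seq=7147 B_ack=5253
After event 4: A_seq=5253 A_ack=7000 B_seq=7223 B_ack=5253

5253 7000 7223 5253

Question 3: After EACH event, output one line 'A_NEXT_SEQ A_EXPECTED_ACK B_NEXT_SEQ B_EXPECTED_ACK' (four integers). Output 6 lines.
5174 7000 7000 5174
5253 7000 7000 5253
5253 7000 7051 5253
5253 7000 7147 5253
5253 7000 7223 5253
5253 7223 7223 5253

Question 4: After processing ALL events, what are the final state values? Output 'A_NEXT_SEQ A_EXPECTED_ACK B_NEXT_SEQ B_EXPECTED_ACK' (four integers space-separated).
Answer: 5253 7223 7223 5253

Derivation:
After event 0: A_seq=5174 A_ack=7000 B_seq=7000 B_ack=5174
After event 1: A_seq=5253 A_ack=7000 B_seq=7000 B_ack=5253
After event 2: A_seq=5253 A_ack=7000 B_seq=7051 B_ack=5253
After event 3: A_seq=5253 A_ack=7000 B_seq=7147 B_ack=5253
After event 4: A_seq=5253 A_ack=7000 B_seq=7223 B_ack=5253
After event 5: A_seq=5253 A_ack=7223 B_seq=7223 B_ack=5253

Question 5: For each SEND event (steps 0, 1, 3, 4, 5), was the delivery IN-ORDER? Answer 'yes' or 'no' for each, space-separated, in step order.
Answer: yes yes no no yes

Derivation:
Step 0: SEND seq=5000 -> in-order
Step 1: SEND seq=5174 -> in-order
Step 3: SEND seq=7051 -> out-of-order
Step 4: SEND seq=7147 -> out-of-order
Step 5: SEND seq=7000 -> in-order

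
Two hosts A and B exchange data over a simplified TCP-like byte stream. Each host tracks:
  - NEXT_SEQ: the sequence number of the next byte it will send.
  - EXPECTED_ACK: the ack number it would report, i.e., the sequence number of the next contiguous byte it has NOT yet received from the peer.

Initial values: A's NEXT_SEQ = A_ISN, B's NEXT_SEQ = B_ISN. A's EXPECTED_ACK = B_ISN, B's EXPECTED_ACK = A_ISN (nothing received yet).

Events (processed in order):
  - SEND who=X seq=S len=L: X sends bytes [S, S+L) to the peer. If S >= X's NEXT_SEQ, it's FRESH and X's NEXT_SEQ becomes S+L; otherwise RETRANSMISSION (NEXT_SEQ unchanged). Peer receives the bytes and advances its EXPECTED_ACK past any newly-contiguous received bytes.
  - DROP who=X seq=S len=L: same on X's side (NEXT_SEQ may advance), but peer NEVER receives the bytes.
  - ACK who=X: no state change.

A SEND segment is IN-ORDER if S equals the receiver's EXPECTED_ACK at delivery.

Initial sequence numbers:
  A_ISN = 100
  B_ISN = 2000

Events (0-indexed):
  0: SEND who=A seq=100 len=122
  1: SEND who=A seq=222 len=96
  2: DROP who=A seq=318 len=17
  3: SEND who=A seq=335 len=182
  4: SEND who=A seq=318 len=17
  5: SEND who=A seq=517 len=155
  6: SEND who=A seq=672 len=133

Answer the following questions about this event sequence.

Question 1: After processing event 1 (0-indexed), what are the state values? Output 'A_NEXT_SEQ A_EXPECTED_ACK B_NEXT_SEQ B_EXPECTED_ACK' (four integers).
After event 0: A_seq=222 A_ack=2000 B_seq=2000 B_ack=222
After event 1: A_seq=318 A_ack=2000 B_seq=2000 B_ack=318

318 2000 2000 318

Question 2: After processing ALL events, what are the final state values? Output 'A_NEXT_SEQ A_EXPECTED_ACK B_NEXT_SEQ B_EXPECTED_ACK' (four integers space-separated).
Answer: 805 2000 2000 805

Derivation:
After event 0: A_seq=222 A_ack=2000 B_seq=2000 B_ack=222
After event 1: A_seq=318 A_ack=2000 B_seq=2000 B_ack=318
After event 2: A_seq=335 A_ack=2000 B_seq=2000 B_ack=318
After event 3: A_seq=517 A_ack=2000 B_seq=2000 B_ack=318
After event 4: A_seq=517 A_ack=2000 B_seq=2000 B_ack=517
After event 5: A_seq=672 A_ack=2000 B_seq=2000 B_ack=672
After event 6: A_seq=805 A_ack=2000 B_seq=2000 B_ack=805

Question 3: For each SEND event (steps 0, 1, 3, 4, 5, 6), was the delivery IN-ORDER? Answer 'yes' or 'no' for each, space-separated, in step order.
Step 0: SEND seq=100 -> in-order
Step 1: SEND seq=222 -> in-order
Step 3: SEND seq=335 -> out-of-order
Step 4: SEND seq=318 -> in-order
Step 5: SEND seq=517 -> in-order
Step 6: SEND seq=672 -> in-order

Answer: yes yes no yes yes yes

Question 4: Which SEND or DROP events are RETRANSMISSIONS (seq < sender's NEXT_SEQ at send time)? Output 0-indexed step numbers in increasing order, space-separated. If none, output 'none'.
Answer: 4

Derivation:
Step 0: SEND seq=100 -> fresh
Step 1: SEND seq=222 -> fresh
Step 2: DROP seq=318 -> fresh
Step 3: SEND seq=335 -> fresh
Step 4: SEND seq=318 -> retransmit
Step 5: SEND seq=517 -> fresh
Step 6: SEND seq=672 -> fresh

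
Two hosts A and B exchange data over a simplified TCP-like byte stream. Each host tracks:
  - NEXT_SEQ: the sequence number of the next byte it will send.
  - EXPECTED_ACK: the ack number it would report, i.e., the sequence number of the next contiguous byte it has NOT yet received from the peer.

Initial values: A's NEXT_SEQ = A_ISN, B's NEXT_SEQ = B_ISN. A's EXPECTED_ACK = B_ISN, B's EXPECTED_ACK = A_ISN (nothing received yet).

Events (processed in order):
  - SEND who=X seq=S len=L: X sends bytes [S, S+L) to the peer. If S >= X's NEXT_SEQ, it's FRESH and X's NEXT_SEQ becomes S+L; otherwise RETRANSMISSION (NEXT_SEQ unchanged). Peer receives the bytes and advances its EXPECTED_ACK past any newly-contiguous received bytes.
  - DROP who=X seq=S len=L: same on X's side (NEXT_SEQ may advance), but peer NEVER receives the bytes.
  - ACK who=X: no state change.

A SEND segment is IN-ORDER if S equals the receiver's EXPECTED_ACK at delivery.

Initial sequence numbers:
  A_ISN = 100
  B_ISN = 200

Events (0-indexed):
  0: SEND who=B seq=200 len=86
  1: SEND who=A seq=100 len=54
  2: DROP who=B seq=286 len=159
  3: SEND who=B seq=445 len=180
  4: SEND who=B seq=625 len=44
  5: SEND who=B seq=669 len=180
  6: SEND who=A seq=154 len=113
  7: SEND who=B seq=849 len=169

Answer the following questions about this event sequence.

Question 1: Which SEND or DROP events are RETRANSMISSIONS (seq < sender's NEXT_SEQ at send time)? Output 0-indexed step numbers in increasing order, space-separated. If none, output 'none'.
Answer: none

Derivation:
Step 0: SEND seq=200 -> fresh
Step 1: SEND seq=100 -> fresh
Step 2: DROP seq=286 -> fresh
Step 3: SEND seq=445 -> fresh
Step 4: SEND seq=625 -> fresh
Step 5: SEND seq=669 -> fresh
Step 6: SEND seq=154 -> fresh
Step 7: SEND seq=849 -> fresh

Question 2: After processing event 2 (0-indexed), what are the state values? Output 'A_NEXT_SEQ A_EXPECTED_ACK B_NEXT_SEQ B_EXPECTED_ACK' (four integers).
After event 0: A_seq=100 A_ack=286 B_seq=286 B_ack=100
After event 1: A_seq=154 A_ack=286 B_seq=286 B_ack=154
After event 2: A_seq=154 A_ack=286 B_seq=445 B_ack=154

154 286 445 154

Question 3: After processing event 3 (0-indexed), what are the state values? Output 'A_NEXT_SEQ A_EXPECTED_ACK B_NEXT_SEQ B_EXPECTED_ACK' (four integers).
After event 0: A_seq=100 A_ack=286 B_seq=286 B_ack=100
After event 1: A_seq=154 A_ack=286 B_seq=286 B_ack=154
After event 2: A_seq=154 A_ack=286 B_seq=445 B_ack=154
After event 3: A_seq=154 A_ack=286 B_seq=625 B_ack=154

154 286 625 154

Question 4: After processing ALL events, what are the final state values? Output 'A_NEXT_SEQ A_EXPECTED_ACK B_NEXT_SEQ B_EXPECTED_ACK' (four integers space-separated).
Answer: 267 286 1018 267

Derivation:
After event 0: A_seq=100 A_ack=286 B_seq=286 B_ack=100
After event 1: A_seq=154 A_ack=286 B_seq=286 B_ack=154
After event 2: A_seq=154 A_ack=286 B_seq=445 B_ack=154
After event 3: A_seq=154 A_ack=286 B_seq=625 B_ack=154
After event 4: A_seq=154 A_ack=286 B_seq=669 B_ack=154
After event 5: A_seq=154 A_ack=286 B_seq=849 B_ack=154
After event 6: A_seq=267 A_ack=286 B_seq=849 B_ack=267
After event 7: A_seq=267 A_ack=286 B_seq=1018 B_ack=267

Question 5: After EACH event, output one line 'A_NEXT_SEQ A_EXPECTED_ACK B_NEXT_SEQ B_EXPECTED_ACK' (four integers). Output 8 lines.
100 286 286 100
154 286 286 154
154 286 445 154
154 286 625 154
154 286 669 154
154 286 849 154
267 286 849 267
267 286 1018 267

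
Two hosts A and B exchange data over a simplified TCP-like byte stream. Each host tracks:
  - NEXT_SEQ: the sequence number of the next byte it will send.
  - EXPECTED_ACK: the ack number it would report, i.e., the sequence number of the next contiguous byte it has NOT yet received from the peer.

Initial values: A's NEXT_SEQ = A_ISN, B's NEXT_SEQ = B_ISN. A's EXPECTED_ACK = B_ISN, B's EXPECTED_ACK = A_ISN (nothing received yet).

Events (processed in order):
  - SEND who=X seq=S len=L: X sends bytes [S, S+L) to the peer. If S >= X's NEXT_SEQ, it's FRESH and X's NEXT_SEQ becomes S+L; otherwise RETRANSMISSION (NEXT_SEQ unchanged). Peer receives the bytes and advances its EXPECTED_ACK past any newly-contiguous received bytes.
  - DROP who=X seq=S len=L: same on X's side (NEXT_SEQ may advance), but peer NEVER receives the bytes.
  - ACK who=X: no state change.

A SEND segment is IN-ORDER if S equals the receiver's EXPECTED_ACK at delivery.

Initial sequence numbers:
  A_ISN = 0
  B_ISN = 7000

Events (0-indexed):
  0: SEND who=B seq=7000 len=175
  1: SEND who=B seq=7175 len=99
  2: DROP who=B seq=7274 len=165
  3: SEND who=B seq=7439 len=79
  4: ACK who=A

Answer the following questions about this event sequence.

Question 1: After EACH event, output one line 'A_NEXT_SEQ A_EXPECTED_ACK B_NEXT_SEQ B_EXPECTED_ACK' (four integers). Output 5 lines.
0 7175 7175 0
0 7274 7274 0
0 7274 7439 0
0 7274 7518 0
0 7274 7518 0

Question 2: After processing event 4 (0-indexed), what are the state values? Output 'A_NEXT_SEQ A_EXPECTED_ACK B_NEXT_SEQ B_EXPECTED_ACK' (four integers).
After event 0: A_seq=0 A_ack=7175 B_seq=7175 B_ack=0
After event 1: A_seq=0 A_ack=7274 B_seq=7274 B_ack=0
After event 2: A_seq=0 A_ack=7274 B_seq=7439 B_ack=0
After event 3: A_seq=0 A_ack=7274 B_seq=7518 B_ack=0
After event 4: A_seq=0 A_ack=7274 B_seq=7518 B_ack=0

0 7274 7518 0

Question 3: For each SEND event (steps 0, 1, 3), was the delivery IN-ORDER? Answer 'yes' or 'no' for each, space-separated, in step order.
Step 0: SEND seq=7000 -> in-order
Step 1: SEND seq=7175 -> in-order
Step 3: SEND seq=7439 -> out-of-order

Answer: yes yes no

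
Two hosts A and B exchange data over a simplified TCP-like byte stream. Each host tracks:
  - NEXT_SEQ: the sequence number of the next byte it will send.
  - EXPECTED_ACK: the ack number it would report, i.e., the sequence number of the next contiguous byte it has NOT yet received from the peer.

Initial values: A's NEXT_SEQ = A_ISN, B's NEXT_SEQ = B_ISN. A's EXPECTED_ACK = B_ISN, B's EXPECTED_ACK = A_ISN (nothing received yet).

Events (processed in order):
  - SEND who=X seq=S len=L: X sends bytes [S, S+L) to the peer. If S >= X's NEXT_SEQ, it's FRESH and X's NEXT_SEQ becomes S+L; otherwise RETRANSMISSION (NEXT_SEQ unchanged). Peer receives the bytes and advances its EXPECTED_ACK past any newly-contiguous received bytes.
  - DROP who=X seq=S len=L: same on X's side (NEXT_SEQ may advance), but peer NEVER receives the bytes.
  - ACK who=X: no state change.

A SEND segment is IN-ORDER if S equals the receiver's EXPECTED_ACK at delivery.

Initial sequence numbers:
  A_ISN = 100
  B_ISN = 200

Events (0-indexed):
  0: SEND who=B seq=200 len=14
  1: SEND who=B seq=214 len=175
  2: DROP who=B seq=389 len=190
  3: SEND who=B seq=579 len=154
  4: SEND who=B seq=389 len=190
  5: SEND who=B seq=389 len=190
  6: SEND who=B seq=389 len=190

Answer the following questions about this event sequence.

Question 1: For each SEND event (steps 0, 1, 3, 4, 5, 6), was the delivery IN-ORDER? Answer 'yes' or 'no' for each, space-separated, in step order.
Step 0: SEND seq=200 -> in-order
Step 1: SEND seq=214 -> in-order
Step 3: SEND seq=579 -> out-of-order
Step 4: SEND seq=389 -> in-order
Step 5: SEND seq=389 -> out-of-order
Step 6: SEND seq=389 -> out-of-order

Answer: yes yes no yes no no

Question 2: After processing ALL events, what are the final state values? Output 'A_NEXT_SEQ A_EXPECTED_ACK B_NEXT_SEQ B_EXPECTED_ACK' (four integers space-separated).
After event 0: A_seq=100 A_ack=214 B_seq=214 B_ack=100
After event 1: A_seq=100 A_ack=389 B_seq=389 B_ack=100
After event 2: A_seq=100 A_ack=389 B_seq=579 B_ack=100
After event 3: A_seq=100 A_ack=389 B_seq=733 B_ack=100
After event 4: A_seq=100 A_ack=733 B_seq=733 B_ack=100
After event 5: A_seq=100 A_ack=733 B_seq=733 B_ack=100
After event 6: A_seq=100 A_ack=733 B_seq=733 B_ack=100

Answer: 100 733 733 100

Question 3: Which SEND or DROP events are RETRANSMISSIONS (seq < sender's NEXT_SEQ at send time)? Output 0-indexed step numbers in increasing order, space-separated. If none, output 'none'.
Step 0: SEND seq=200 -> fresh
Step 1: SEND seq=214 -> fresh
Step 2: DROP seq=389 -> fresh
Step 3: SEND seq=579 -> fresh
Step 4: SEND seq=389 -> retransmit
Step 5: SEND seq=389 -> retransmit
Step 6: SEND seq=389 -> retransmit

Answer: 4 5 6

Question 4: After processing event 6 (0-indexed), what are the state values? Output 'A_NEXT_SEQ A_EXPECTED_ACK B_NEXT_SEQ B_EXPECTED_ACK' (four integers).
After event 0: A_seq=100 A_ack=214 B_seq=214 B_ack=100
After event 1: A_seq=100 A_ack=389 B_seq=389 B_ack=100
After event 2: A_seq=100 A_ack=389 B_seq=579 B_ack=100
After event 3: A_seq=100 A_ack=389 B_seq=733 B_ack=100
After event 4: A_seq=100 A_ack=733 B_seq=733 B_ack=100
After event 5: A_seq=100 A_ack=733 B_seq=733 B_ack=100
After event 6: A_seq=100 A_ack=733 B_seq=733 B_ack=100

100 733 733 100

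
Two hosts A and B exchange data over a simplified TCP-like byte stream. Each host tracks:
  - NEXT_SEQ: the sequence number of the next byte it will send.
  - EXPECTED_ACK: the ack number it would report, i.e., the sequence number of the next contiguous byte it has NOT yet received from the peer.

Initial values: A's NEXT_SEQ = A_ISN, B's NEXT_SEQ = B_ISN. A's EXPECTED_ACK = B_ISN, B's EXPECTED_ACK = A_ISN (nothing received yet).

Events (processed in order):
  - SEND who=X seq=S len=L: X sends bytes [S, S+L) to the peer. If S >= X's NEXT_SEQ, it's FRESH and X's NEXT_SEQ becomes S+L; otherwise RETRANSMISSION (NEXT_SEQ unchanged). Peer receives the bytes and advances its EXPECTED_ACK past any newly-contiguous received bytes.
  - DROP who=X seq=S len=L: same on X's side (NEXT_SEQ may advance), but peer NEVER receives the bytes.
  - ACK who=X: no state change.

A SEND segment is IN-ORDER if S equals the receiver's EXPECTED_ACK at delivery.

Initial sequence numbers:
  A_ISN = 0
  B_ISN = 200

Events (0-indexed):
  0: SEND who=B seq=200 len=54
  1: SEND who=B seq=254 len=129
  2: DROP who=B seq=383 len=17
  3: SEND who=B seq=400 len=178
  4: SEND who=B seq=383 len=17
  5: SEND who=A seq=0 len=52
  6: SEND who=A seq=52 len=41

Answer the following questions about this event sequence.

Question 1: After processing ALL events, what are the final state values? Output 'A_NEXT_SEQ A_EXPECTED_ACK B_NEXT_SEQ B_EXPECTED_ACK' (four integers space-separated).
Answer: 93 578 578 93

Derivation:
After event 0: A_seq=0 A_ack=254 B_seq=254 B_ack=0
After event 1: A_seq=0 A_ack=383 B_seq=383 B_ack=0
After event 2: A_seq=0 A_ack=383 B_seq=400 B_ack=0
After event 3: A_seq=0 A_ack=383 B_seq=578 B_ack=0
After event 4: A_seq=0 A_ack=578 B_seq=578 B_ack=0
After event 5: A_seq=52 A_ack=578 B_seq=578 B_ack=52
After event 6: A_seq=93 A_ack=578 B_seq=578 B_ack=93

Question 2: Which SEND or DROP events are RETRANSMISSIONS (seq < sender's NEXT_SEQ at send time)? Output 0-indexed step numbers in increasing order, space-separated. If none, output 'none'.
Answer: 4

Derivation:
Step 0: SEND seq=200 -> fresh
Step 1: SEND seq=254 -> fresh
Step 2: DROP seq=383 -> fresh
Step 3: SEND seq=400 -> fresh
Step 4: SEND seq=383 -> retransmit
Step 5: SEND seq=0 -> fresh
Step 6: SEND seq=52 -> fresh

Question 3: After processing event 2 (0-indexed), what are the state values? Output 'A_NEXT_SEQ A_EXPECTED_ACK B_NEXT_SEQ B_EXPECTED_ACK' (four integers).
After event 0: A_seq=0 A_ack=254 B_seq=254 B_ack=0
After event 1: A_seq=0 A_ack=383 B_seq=383 B_ack=0
After event 2: A_seq=0 A_ack=383 B_seq=400 B_ack=0

0 383 400 0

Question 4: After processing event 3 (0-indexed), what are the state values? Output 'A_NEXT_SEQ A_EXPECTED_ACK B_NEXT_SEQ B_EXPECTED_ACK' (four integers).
After event 0: A_seq=0 A_ack=254 B_seq=254 B_ack=0
After event 1: A_seq=0 A_ack=383 B_seq=383 B_ack=0
After event 2: A_seq=0 A_ack=383 B_seq=400 B_ack=0
After event 3: A_seq=0 A_ack=383 B_seq=578 B_ack=0

0 383 578 0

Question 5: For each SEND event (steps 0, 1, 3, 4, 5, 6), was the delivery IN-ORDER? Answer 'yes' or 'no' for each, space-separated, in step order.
Answer: yes yes no yes yes yes

Derivation:
Step 0: SEND seq=200 -> in-order
Step 1: SEND seq=254 -> in-order
Step 3: SEND seq=400 -> out-of-order
Step 4: SEND seq=383 -> in-order
Step 5: SEND seq=0 -> in-order
Step 6: SEND seq=52 -> in-order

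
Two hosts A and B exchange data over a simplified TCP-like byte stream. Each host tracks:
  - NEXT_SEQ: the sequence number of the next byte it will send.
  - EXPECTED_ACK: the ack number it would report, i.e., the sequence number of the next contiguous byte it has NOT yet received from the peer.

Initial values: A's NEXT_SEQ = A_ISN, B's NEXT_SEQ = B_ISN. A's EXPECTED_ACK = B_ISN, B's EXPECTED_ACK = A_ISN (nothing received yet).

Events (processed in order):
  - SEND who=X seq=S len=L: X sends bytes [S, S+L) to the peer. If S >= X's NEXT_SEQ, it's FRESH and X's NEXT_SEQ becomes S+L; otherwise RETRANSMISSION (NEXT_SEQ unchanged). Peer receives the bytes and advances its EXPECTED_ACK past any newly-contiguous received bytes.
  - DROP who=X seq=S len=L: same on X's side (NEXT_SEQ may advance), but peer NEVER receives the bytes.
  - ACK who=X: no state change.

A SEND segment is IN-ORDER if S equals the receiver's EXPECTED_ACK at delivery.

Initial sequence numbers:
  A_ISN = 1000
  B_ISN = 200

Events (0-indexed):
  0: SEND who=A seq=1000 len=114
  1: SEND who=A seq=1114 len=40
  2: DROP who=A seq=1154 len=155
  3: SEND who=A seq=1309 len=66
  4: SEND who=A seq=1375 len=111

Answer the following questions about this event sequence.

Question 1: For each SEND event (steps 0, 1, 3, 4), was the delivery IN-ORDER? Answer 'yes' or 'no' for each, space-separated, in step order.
Answer: yes yes no no

Derivation:
Step 0: SEND seq=1000 -> in-order
Step 1: SEND seq=1114 -> in-order
Step 3: SEND seq=1309 -> out-of-order
Step 4: SEND seq=1375 -> out-of-order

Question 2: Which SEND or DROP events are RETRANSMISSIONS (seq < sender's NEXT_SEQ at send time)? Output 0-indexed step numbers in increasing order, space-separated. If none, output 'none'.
Step 0: SEND seq=1000 -> fresh
Step 1: SEND seq=1114 -> fresh
Step 2: DROP seq=1154 -> fresh
Step 3: SEND seq=1309 -> fresh
Step 4: SEND seq=1375 -> fresh

Answer: none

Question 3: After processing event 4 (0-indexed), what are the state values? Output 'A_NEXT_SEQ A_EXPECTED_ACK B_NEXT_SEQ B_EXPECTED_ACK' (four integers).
After event 0: A_seq=1114 A_ack=200 B_seq=200 B_ack=1114
After event 1: A_seq=1154 A_ack=200 B_seq=200 B_ack=1154
After event 2: A_seq=1309 A_ack=200 B_seq=200 B_ack=1154
After event 3: A_seq=1375 A_ack=200 B_seq=200 B_ack=1154
After event 4: A_seq=1486 A_ack=200 B_seq=200 B_ack=1154

1486 200 200 1154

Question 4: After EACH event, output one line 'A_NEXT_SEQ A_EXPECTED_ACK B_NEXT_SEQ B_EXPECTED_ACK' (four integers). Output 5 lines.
1114 200 200 1114
1154 200 200 1154
1309 200 200 1154
1375 200 200 1154
1486 200 200 1154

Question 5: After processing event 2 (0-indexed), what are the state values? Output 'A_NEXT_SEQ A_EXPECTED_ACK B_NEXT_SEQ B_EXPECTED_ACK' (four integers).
After event 0: A_seq=1114 A_ack=200 B_seq=200 B_ack=1114
After event 1: A_seq=1154 A_ack=200 B_seq=200 B_ack=1154
After event 2: A_seq=1309 A_ack=200 B_seq=200 B_ack=1154

1309 200 200 1154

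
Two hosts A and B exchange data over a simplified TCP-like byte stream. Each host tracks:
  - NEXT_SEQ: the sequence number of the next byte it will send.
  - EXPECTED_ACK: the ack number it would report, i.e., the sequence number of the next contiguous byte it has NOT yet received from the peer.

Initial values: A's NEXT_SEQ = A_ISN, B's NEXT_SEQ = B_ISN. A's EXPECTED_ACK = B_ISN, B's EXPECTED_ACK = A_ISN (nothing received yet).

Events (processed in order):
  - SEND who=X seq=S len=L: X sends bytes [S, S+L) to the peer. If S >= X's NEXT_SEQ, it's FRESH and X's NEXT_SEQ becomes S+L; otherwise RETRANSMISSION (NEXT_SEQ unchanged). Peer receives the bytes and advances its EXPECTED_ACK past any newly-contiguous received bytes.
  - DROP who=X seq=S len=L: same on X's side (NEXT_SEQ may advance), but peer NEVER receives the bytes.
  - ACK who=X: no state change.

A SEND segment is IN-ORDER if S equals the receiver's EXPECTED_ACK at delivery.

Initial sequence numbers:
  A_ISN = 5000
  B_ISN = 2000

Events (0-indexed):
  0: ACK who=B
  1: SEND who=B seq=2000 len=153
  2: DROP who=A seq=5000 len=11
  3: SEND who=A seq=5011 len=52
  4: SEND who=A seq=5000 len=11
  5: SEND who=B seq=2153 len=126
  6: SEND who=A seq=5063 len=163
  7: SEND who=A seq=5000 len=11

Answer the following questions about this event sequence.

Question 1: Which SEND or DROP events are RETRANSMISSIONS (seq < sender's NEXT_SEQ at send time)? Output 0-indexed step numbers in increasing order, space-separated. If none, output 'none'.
Step 1: SEND seq=2000 -> fresh
Step 2: DROP seq=5000 -> fresh
Step 3: SEND seq=5011 -> fresh
Step 4: SEND seq=5000 -> retransmit
Step 5: SEND seq=2153 -> fresh
Step 6: SEND seq=5063 -> fresh
Step 7: SEND seq=5000 -> retransmit

Answer: 4 7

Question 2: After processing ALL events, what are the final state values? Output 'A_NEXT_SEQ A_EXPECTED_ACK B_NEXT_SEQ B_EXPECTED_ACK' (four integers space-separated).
After event 0: A_seq=5000 A_ack=2000 B_seq=2000 B_ack=5000
After event 1: A_seq=5000 A_ack=2153 B_seq=2153 B_ack=5000
After event 2: A_seq=5011 A_ack=2153 B_seq=2153 B_ack=5000
After event 3: A_seq=5063 A_ack=2153 B_seq=2153 B_ack=5000
After event 4: A_seq=5063 A_ack=2153 B_seq=2153 B_ack=5063
After event 5: A_seq=5063 A_ack=2279 B_seq=2279 B_ack=5063
After event 6: A_seq=5226 A_ack=2279 B_seq=2279 B_ack=5226
After event 7: A_seq=5226 A_ack=2279 B_seq=2279 B_ack=5226

Answer: 5226 2279 2279 5226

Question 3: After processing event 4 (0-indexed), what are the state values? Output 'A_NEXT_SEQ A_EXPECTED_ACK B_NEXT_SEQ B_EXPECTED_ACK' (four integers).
After event 0: A_seq=5000 A_ack=2000 B_seq=2000 B_ack=5000
After event 1: A_seq=5000 A_ack=2153 B_seq=2153 B_ack=5000
After event 2: A_seq=5011 A_ack=2153 B_seq=2153 B_ack=5000
After event 3: A_seq=5063 A_ack=2153 B_seq=2153 B_ack=5000
After event 4: A_seq=5063 A_ack=2153 B_seq=2153 B_ack=5063

5063 2153 2153 5063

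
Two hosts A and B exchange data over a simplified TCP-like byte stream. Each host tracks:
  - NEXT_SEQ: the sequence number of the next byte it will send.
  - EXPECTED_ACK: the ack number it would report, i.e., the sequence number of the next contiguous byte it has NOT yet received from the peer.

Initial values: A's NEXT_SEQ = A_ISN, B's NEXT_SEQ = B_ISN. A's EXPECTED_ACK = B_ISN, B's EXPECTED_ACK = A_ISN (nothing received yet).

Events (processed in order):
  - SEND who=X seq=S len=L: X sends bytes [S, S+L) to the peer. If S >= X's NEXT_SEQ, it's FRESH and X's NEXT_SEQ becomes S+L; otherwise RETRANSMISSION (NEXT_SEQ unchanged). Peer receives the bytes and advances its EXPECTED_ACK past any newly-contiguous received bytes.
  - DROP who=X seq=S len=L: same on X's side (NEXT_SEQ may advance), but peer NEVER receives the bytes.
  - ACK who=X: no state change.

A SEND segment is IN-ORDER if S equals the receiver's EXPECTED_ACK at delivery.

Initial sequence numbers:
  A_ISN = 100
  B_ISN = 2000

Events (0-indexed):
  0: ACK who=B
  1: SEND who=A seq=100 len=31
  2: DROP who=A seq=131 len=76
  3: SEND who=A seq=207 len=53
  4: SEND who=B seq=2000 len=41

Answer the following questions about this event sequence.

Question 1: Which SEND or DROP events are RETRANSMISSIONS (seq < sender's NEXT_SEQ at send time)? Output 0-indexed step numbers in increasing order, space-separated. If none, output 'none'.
Step 1: SEND seq=100 -> fresh
Step 2: DROP seq=131 -> fresh
Step 3: SEND seq=207 -> fresh
Step 4: SEND seq=2000 -> fresh

Answer: none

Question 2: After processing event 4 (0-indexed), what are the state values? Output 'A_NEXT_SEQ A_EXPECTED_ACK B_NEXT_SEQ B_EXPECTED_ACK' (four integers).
After event 0: A_seq=100 A_ack=2000 B_seq=2000 B_ack=100
After event 1: A_seq=131 A_ack=2000 B_seq=2000 B_ack=131
After event 2: A_seq=207 A_ack=2000 B_seq=2000 B_ack=131
After event 3: A_seq=260 A_ack=2000 B_seq=2000 B_ack=131
After event 4: A_seq=260 A_ack=2041 B_seq=2041 B_ack=131

260 2041 2041 131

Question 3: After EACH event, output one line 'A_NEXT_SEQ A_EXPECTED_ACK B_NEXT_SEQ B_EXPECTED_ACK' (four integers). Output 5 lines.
100 2000 2000 100
131 2000 2000 131
207 2000 2000 131
260 2000 2000 131
260 2041 2041 131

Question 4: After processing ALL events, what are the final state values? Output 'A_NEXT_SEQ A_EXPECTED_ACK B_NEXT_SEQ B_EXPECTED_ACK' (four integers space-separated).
Answer: 260 2041 2041 131

Derivation:
After event 0: A_seq=100 A_ack=2000 B_seq=2000 B_ack=100
After event 1: A_seq=131 A_ack=2000 B_seq=2000 B_ack=131
After event 2: A_seq=207 A_ack=2000 B_seq=2000 B_ack=131
After event 3: A_seq=260 A_ack=2000 B_seq=2000 B_ack=131
After event 4: A_seq=260 A_ack=2041 B_seq=2041 B_ack=131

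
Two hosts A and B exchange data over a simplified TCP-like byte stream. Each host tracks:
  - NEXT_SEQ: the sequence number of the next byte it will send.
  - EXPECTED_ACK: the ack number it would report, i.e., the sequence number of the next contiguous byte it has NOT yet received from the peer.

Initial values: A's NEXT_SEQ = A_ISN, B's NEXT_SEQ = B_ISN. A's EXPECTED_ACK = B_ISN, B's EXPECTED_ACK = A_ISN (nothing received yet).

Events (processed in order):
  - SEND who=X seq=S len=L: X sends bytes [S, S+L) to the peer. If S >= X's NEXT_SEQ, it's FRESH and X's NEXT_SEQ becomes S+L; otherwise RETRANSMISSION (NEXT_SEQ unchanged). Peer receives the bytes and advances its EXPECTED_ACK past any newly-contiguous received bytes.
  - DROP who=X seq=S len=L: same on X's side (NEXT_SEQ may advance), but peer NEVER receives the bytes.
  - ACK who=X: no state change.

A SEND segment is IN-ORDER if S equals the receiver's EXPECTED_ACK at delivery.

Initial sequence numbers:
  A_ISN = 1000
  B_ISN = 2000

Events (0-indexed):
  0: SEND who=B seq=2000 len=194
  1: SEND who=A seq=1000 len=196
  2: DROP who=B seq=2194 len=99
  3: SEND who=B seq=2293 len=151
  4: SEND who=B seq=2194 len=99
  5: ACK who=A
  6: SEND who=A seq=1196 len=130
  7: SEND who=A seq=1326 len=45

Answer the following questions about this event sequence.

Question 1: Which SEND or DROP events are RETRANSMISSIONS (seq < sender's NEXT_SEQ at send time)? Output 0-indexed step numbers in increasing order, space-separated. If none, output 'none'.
Answer: 4

Derivation:
Step 0: SEND seq=2000 -> fresh
Step 1: SEND seq=1000 -> fresh
Step 2: DROP seq=2194 -> fresh
Step 3: SEND seq=2293 -> fresh
Step 4: SEND seq=2194 -> retransmit
Step 6: SEND seq=1196 -> fresh
Step 7: SEND seq=1326 -> fresh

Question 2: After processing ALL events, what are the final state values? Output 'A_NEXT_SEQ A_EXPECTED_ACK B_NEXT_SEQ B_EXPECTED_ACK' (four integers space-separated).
After event 0: A_seq=1000 A_ack=2194 B_seq=2194 B_ack=1000
After event 1: A_seq=1196 A_ack=2194 B_seq=2194 B_ack=1196
After event 2: A_seq=1196 A_ack=2194 B_seq=2293 B_ack=1196
After event 3: A_seq=1196 A_ack=2194 B_seq=2444 B_ack=1196
After event 4: A_seq=1196 A_ack=2444 B_seq=2444 B_ack=1196
After event 5: A_seq=1196 A_ack=2444 B_seq=2444 B_ack=1196
After event 6: A_seq=1326 A_ack=2444 B_seq=2444 B_ack=1326
After event 7: A_seq=1371 A_ack=2444 B_seq=2444 B_ack=1371

Answer: 1371 2444 2444 1371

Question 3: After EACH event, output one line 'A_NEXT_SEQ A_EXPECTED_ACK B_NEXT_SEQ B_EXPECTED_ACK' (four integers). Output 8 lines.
1000 2194 2194 1000
1196 2194 2194 1196
1196 2194 2293 1196
1196 2194 2444 1196
1196 2444 2444 1196
1196 2444 2444 1196
1326 2444 2444 1326
1371 2444 2444 1371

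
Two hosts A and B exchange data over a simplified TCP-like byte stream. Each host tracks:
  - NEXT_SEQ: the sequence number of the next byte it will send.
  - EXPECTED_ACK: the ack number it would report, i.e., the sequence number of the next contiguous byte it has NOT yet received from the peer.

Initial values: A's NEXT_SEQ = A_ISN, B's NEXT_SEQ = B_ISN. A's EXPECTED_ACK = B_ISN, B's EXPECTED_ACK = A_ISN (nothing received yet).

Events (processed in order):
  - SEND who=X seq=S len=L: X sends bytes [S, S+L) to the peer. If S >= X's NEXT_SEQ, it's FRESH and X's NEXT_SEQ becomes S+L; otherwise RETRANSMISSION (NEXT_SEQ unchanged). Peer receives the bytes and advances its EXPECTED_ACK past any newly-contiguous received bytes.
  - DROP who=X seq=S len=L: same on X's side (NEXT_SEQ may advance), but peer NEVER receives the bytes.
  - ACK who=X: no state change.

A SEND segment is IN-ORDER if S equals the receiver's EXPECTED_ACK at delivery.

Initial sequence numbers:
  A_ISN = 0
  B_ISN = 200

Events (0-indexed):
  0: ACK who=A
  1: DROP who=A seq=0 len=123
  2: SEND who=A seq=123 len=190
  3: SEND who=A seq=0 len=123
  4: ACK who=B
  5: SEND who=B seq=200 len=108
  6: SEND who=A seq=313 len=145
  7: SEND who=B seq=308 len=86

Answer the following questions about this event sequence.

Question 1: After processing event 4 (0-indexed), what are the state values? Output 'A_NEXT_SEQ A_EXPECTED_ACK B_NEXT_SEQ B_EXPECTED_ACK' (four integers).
After event 0: A_seq=0 A_ack=200 B_seq=200 B_ack=0
After event 1: A_seq=123 A_ack=200 B_seq=200 B_ack=0
After event 2: A_seq=313 A_ack=200 B_seq=200 B_ack=0
After event 3: A_seq=313 A_ack=200 B_seq=200 B_ack=313
After event 4: A_seq=313 A_ack=200 B_seq=200 B_ack=313

313 200 200 313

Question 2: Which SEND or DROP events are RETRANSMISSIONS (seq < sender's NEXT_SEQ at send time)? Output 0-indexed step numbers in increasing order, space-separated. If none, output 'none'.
Step 1: DROP seq=0 -> fresh
Step 2: SEND seq=123 -> fresh
Step 3: SEND seq=0 -> retransmit
Step 5: SEND seq=200 -> fresh
Step 6: SEND seq=313 -> fresh
Step 7: SEND seq=308 -> fresh

Answer: 3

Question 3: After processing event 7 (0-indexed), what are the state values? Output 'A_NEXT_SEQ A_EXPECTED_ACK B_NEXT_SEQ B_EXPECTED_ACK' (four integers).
After event 0: A_seq=0 A_ack=200 B_seq=200 B_ack=0
After event 1: A_seq=123 A_ack=200 B_seq=200 B_ack=0
After event 2: A_seq=313 A_ack=200 B_seq=200 B_ack=0
After event 3: A_seq=313 A_ack=200 B_seq=200 B_ack=313
After event 4: A_seq=313 A_ack=200 B_seq=200 B_ack=313
After event 5: A_seq=313 A_ack=308 B_seq=308 B_ack=313
After event 6: A_seq=458 A_ack=308 B_seq=308 B_ack=458
After event 7: A_seq=458 A_ack=394 B_seq=394 B_ack=458

458 394 394 458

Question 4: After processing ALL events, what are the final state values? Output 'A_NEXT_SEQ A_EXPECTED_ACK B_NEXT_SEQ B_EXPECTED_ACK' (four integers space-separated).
Answer: 458 394 394 458

Derivation:
After event 0: A_seq=0 A_ack=200 B_seq=200 B_ack=0
After event 1: A_seq=123 A_ack=200 B_seq=200 B_ack=0
After event 2: A_seq=313 A_ack=200 B_seq=200 B_ack=0
After event 3: A_seq=313 A_ack=200 B_seq=200 B_ack=313
After event 4: A_seq=313 A_ack=200 B_seq=200 B_ack=313
After event 5: A_seq=313 A_ack=308 B_seq=308 B_ack=313
After event 6: A_seq=458 A_ack=308 B_seq=308 B_ack=458
After event 7: A_seq=458 A_ack=394 B_seq=394 B_ack=458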